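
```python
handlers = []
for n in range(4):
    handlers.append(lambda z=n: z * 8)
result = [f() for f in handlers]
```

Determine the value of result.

Step 1: Default arg z=n captures n at each iteration.
Step 2: handlers[k] has z defaulting to k, returns k * 8.
Step 3: result = [0, 8, 16, 24]

The answer is [0, 8, 16, 24].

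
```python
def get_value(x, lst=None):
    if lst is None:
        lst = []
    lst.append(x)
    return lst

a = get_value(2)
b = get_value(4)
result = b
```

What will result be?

Step 1: None default with guard creates a NEW list each call.
Step 2: a = [2] (fresh list). b = [4] (another fresh list).
Step 3: result = [4] (this is the fix for mutable default)

The answer is [4].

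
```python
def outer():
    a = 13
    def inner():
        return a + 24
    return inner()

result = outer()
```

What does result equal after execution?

Step 1: outer() defines a = 13.
Step 2: inner() reads a = 13 from enclosing scope, returns 13 + 24 = 37.
Step 3: result = 37

The answer is 37.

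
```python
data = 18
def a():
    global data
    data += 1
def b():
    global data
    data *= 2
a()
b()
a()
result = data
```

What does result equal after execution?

Step 1: data = 18.
Step 2: a(): data = 18 + 1 = 19.
Step 3: b(): data = 19 * 2 = 38.
Step 4: a(): data = 38 + 1 = 39

The answer is 39.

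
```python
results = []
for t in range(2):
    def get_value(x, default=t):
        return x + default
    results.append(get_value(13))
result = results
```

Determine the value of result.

Step 1: Default argument default=t is evaluated at function definition time.
Step 2: Each iteration creates get_value with default = current t value.
Step 3: get_value(13) returns 13 + default. results = [13, 14]

The answer is [13, 14].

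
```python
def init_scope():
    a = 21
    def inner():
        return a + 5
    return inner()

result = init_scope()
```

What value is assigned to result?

Step 1: init_scope() defines a = 21.
Step 2: inner() reads a = 21 from enclosing scope, returns 21 + 5 = 26.
Step 3: result = 26

The answer is 26.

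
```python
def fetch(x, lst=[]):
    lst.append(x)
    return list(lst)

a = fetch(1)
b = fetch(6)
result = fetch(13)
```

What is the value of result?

Step 1: Default list is shared. list() creates copies for return values.
Step 2: Internal list grows: [1] -> [1, 6] -> [1, 6, 13].
Step 3: result = [1, 6, 13]

The answer is [1, 6, 13].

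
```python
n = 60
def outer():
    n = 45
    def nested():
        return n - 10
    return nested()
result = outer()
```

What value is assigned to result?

Step 1: outer() shadows global n with n = 45.
Step 2: nested() finds n = 45 in enclosing scope, computes 45 - 10 = 35.
Step 3: result = 35

The answer is 35.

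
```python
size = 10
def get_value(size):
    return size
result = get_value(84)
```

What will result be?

Step 1: Global size = 10.
Step 2: get_value(84) takes parameter size = 84, which shadows the global.
Step 3: result = 84

The answer is 84.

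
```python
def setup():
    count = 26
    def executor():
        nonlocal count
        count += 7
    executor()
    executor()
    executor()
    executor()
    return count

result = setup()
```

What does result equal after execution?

Step 1: count starts at 26.
Step 2: executor() is called 4 times, each adding 7.
Step 3: count = 26 + 7 * 4 = 54

The answer is 54.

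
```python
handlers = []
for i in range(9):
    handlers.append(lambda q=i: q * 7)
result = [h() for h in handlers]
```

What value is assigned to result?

Step 1: Default arg q=i captures i at each iteration.
Step 2: handlers[k] has q defaulting to k, returns k * 7.
Step 3: result = [0, 7, 14, 21, 28, 35, 42, 49, 56]

The answer is [0, 7, 14, 21, 28, 35, 42, 49, 56].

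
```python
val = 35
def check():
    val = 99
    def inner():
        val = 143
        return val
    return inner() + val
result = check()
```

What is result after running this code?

Step 1: check() has local val = 99. inner() has local val = 143.
Step 2: inner() returns its local val = 143.
Step 3: check() returns 143 + its own val (99) = 242

The answer is 242.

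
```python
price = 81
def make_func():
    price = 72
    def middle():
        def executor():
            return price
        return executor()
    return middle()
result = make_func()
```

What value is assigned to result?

Step 1: make_func() defines price = 72. middle() and executor() have no local price.
Step 2: executor() checks local (none), enclosing middle() (none), enclosing make_func() and finds price = 72.
Step 3: result = 72

The answer is 72.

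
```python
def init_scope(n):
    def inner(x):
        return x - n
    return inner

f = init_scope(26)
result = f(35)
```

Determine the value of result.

Step 1: init_scope(26) creates a closure capturing n = 26.
Step 2: f(35) computes 35 - 26 = 9.
Step 3: result = 9

The answer is 9.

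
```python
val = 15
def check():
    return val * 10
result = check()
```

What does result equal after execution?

Step 1: val = 15 is defined globally.
Step 2: check() looks up val from global scope = 15, then computes 15 * 10 = 150.
Step 3: result = 150

The answer is 150.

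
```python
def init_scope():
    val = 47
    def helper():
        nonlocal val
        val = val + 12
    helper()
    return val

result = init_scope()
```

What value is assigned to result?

Step 1: init_scope() sets val = 47.
Step 2: helper() uses nonlocal to modify val in init_scope's scope: val = 47 + 12 = 59.
Step 3: init_scope() returns the modified val = 59

The answer is 59.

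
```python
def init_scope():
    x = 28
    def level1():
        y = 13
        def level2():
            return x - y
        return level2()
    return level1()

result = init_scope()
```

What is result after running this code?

Step 1: x = 28 in init_scope. y = 13 in level1.
Step 2: level2() reads x = 28 and y = 13 from enclosing scopes.
Step 3: result = 28 - 13 = 15

The answer is 15.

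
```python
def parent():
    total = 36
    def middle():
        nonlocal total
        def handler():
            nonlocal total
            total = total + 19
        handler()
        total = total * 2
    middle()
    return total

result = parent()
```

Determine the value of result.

Step 1: total = 36.
Step 2: handler() adds 19: total = 36 + 19 = 55.
Step 3: middle() doubles: total = 55 * 2 = 110.
Step 4: result = 110

The answer is 110.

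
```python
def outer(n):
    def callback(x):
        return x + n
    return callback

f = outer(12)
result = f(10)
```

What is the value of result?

Step 1: outer(12) creates a closure that captures n = 12.
Step 2: f(10) calls the closure with x = 10, returning 10 + 12 = 22.
Step 3: result = 22

The answer is 22.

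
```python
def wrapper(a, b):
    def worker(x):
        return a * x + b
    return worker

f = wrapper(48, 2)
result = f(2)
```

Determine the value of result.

Step 1: wrapper(48, 2) captures a = 48, b = 2.
Step 2: f(2) computes 48 * 2 + 2 = 98.
Step 3: result = 98

The answer is 98.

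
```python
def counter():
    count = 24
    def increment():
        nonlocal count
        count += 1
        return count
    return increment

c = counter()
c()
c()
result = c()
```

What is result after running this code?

Step 1: counter() creates closure with count = 24.
Step 2: Each c() call increments count via nonlocal. After 3 calls: 24 + 3 = 27.
Step 3: result = 27

The answer is 27.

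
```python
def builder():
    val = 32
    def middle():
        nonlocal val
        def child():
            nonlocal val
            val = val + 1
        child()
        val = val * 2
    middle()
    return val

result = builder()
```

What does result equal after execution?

Step 1: val = 32.
Step 2: child() adds 1: val = 32 + 1 = 33.
Step 3: middle() doubles: val = 33 * 2 = 66.
Step 4: result = 66

The answer is 66.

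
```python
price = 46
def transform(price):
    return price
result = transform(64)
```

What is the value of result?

Step 1: Global price = 46.
Step 2: transform(64) takes parameter price = 64, which shadows the global.
Step 3: result = 64

The answer is 64.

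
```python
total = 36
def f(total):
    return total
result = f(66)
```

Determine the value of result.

Step 1: Global total = 36.
Step 2: f(66) takes parameter total = 66, which shadows the global.
Step 3: result = 66

The answer is 66.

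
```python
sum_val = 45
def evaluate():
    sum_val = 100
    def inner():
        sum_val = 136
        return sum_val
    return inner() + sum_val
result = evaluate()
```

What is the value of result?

Step 1: evaluate() has local sum_val = 100. inner() has local sum_val = 136.
Step 2: inner() returns its local sum_val = 136.
Step 3: evaluate() returns 136 + its own sum_val (100) = 236

The answer is 236.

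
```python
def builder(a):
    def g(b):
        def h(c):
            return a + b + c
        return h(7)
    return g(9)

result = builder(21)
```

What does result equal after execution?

Step 1: a = 21, b = 9, c = 7 across three nested scopes.
Step 2: h() accesses all three via LEGB rule.
Step 3: result = 21 + 9 + 7 = 37

The answer is 37.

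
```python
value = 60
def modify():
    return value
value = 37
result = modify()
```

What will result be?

Step 1: value is first set to 60, then reassigned to 37.
Step 2: modify() is called after the reassignment, so it looks up the current global value = 37.
Step 3: result = 37

The answer is 37.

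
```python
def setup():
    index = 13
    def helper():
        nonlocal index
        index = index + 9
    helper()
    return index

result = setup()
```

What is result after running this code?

Step 1: setup() sets index = 13.
Step 2: helper() uses nonlocal to modify index in setup's scope: index = 13 + 9 = 22.
Step 3: setup() returns the modified index = 22

The answer is 22.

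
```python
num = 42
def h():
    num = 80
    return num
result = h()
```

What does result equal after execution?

Step 1: Global num = 42.
Step 2: h() creates local num = 80, shadowing the global.
Step 3: Returns local num = 80. result = 80

The answer is 80.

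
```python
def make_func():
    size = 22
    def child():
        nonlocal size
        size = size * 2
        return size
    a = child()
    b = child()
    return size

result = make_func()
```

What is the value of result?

Step 1: size starts at 22.
Step 2: First child(): size = 22 * 2 = 44.
Step 3: Second child(): size = 44 * 2 = 88.
Step 4: result = 88

The answer is 88.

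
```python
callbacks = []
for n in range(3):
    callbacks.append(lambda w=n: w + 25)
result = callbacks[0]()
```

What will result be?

Step 1: Default argument w=n captures n's value at definition time.
Step 2: callbacks[0] was defined when n = 0, so w defaults to 0.
Step 3: result = 0 + 25 = 25 (default arg fixes the late binding issue)

The answer is 25.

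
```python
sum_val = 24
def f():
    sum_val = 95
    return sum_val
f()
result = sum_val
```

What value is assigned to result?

Step 1: Global sum_val = 24.
Step 2: f() creates local sum_val = 95 (shadow, not modification).
Step 3: After f() returns, global sum_val is unchanged. result = 24

The answer is 24.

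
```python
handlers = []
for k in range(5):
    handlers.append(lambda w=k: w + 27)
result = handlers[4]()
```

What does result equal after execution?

Step 1: Default argument w=k captures k's value at definition time.
Step 2: handlers[4] was defined when k = 4, so w defaults to 4.
Step 3: result = 4 + 27 = 31 (default arg fixes the late binding issue)

The answer is 31.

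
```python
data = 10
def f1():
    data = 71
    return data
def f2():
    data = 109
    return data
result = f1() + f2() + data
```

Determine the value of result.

Step 1: Each function shadows global data with its own local.
Step 2: f1() returns 71, f2() returns 109.
Step 3: Global data = 10 is unchanged. result = 71 + 109 + 10 = 190

The answer is 190.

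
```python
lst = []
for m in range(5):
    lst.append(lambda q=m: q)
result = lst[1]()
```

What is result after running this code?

Step 1: Default argument q=m captures m's value at each iteration.
Step 2: lst[1] captured q = 1 when m was 1.
Step 3: result = 1

The answer is 1.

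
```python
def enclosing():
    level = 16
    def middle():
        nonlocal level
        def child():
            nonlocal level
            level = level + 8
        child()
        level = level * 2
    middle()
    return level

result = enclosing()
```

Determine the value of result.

Step 1: level = 16.
Step 2: child() adds 8: level = 16 + 8 = 24.
Step 3: middle() doubles: level = 24 * 2 = 48.
Step 4: result = 48

The answer is 48.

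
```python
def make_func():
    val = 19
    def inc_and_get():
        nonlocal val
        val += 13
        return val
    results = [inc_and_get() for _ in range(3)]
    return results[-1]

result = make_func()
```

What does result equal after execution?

Step 1: val = 19.
Step 2: Three calls to inc_and_get(), each adding 13.
Step 3: Last value = 19 + 13 * 3 = 58

The answer is 58.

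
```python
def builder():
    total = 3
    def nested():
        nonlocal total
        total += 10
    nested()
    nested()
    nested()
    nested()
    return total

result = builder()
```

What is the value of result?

Step 1: total starts at 3.
Step 2: nested() is called 4 times, each adding 10.
Step 3: total = 3 + 10 * 4 = 43

The answer is 43.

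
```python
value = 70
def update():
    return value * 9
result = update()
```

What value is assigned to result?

Step 1: value = 70 is defined globally.
Step 2: update() looks up value from global scope = 70, then computes 70 * 9 = 630.
Step 3: result = 630

The answer is 630.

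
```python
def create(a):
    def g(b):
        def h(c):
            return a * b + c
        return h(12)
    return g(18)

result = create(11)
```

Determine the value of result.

Step 1: a = 11, b = 18, c = 12.
Step 2: h() computes a * b + c = 11 * 18 + 12 = 210.
Step 3: result = 210

The answer is 210.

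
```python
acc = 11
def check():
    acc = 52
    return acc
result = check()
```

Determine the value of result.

Step 1: Global acc = 11.
Step 2: check() creates local acc = 52, shadowing the global.
Step 3: Returns local acc = 52. result = 52

The answer is 52.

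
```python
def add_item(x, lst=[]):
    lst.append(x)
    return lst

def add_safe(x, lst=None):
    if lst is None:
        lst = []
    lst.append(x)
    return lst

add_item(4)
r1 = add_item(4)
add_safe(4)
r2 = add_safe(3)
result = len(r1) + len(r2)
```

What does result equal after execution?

Step 1: add_item shares mutable default: after 2 calls, lst = [4, 4], len = 2.
Step 2: add_safe creates fresh list each time: r2 = [3], len = 1.
Step 3: result = 2 + 1 = 3

The answer is 3.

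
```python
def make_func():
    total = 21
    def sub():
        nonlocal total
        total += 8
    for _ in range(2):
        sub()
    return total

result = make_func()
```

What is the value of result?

Step 1: total = 21.
Step 2: sub() is called 2 times in a loop, each adding 8 via nonlocal.
Step 3: total = 21 + 8 * 2 = 37

The answer is 37.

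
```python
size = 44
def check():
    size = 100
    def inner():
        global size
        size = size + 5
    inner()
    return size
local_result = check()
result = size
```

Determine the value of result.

Step 1: Global size = 44. check() creates local size = 100.
Step 2: inner() declares global size and adds 5: global size = 44 + 5 = 49.
Step 3: check() returns its local size = 100 (unaffected by inner).
Step 4: result = global size = 49

The answer is 49.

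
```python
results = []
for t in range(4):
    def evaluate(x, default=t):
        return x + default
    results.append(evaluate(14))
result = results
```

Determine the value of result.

Step 1: Default argument default=t is evaluated at function definition time.
Step 2: Each iteration creates evaluate with default = current t value.
Step 3: evaluate(14) returns 14 + default. results = [14, 15, 16, 17]

The answer is [14, 15, 16, 17].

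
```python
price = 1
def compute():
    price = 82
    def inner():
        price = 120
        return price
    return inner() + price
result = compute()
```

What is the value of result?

Step 1: compute() has local price = 82. inner() has local price = 120.
Step 2: inner() returns its local price = 120.
Step 3: compute() returns 120 + its own price (82) = 202

The answer is 202.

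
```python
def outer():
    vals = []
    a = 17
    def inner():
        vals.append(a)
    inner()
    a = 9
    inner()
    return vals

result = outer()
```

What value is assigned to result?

Step 1: a = 17. inner() appends current a to vals.
Step 2: First inner(): appends 17. Then a = 9.
Step 3: Second inner(): appends 9 (closure sees updated a). result = [17, 9]

The answer is [17, 9].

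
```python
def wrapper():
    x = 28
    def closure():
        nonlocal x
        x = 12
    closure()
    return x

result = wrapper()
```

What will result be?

Step 1: wrapper() sets x = 28.
Step 2: closure() uses nonlocal to reassign x = 12.
Step 3: result = 12

The answer is 12.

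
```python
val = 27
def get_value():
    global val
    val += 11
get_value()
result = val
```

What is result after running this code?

Step 1: val = 27 globally.
Step 2: get_value() modifies global val: val += 11 = 38.
Step 3: result = 38

The answer is 38.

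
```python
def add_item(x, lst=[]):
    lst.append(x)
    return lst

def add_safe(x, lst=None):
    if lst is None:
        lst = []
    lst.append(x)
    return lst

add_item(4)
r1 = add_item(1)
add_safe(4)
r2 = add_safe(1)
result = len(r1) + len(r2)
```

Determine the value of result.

Step 1: add_item shares mutable default: after 2 calls, lst = [4, 1], len = 2.
Step 2: add_safe creates fresh list each time: r2 = [1], len = 1.
Step 3: result = 2 + 1 = 3

The answer is 3.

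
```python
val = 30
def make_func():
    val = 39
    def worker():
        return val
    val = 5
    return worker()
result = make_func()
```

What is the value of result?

Step 1: make_func() sets val = 39, then later val = 5.
Step 2: worker() is called after val is reassigned to 5. Closures capture variables by reference, not by value.
Step 3: result = 5

The answer is 5.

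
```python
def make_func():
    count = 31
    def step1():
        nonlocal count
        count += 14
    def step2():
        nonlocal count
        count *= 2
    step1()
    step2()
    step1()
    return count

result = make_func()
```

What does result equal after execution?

Step 1: count = 31.
Step 2: step1(): count = 31 + 14 = 45.
Step 3: step2(): count = 45 * 2 = 90.
Step 4: step1(): count = 90 + 14 = 104. result = 104

The answer is 104.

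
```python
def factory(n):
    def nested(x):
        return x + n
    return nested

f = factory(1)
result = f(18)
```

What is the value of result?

Step 1: factory(1) creates a closure that captures n = 1.
Step 2: f(18) calls the closure with x = 18, returning 18 + 1 = 19.
Step 3: result = 19

The answer is 19.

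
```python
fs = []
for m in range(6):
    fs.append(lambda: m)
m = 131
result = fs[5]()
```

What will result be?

Step 1: Lambdas capture the variable m by reference, not by value.
Step 2: After the loop, m is reassigned to 131.
Step 3: fs[5]() looks up the current m = 131. result = 131

The answer is 131.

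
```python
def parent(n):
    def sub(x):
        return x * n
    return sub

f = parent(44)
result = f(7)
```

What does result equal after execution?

Step 1: parent(44) creates a closure capturing n = 44.
Step 2: f(7) computes 7 * 44 = 308.
Step 3: result = 308

The answer is 308.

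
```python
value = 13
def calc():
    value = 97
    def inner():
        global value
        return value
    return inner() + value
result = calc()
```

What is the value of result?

Step 1: Global value = 13. calc() shadows with local value = 97.
Step 2: inner() uses global keyword, so inner() returns global value = 13.
Step 3: calc() returns 13 + 97 = 110

The answer is 110.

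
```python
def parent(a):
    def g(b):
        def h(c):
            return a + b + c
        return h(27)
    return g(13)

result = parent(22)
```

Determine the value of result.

Step 1: a = 22, b = 13, c = 27 across three nested scopes.
Step 2: h() accesses all three via LEGB rule.
Step 3: result = 22 + 13 + 27 = 62

The answer is 62.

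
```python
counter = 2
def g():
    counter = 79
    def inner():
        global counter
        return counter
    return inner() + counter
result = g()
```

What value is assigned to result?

Step 1: Global counter = 2. g() shadows with local counter = 79.
Step 2: inner() uses global keyword, so inner() returns global counter = 2.
Step 3: g() returns 2 + 79 = 81

The answer is 81.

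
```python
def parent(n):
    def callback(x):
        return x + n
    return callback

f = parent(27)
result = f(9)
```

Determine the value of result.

Step 1: parent(27) creates a closure that captures n = 27.
Step 2: f(9) calls the closure with x = 9, returning 9 + 27 = 36.
Step 3: result = 36

The answer is 36.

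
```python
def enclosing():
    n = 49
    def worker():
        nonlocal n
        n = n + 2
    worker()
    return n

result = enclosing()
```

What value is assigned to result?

Step 1: enclosing() sets n = 49.
Step 2: worker() uses nonlocal to modify n in enclosing's scope: n = 49 + 2 = 51.
Step 3: enclosing() returns the modified n = 51

The answer is 51.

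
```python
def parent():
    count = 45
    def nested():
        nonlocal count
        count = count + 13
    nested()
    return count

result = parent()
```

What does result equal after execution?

Step 1: parent() sets count = 45.
Step 2: nested() uses nonlocal to modify count in parent's scope: count = 45 + 13 = 58.
Step 3: parent() returns the modified count = 58

The answer is 58.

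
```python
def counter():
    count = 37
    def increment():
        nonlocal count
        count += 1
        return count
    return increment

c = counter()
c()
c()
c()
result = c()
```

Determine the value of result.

Step 1: counter() creates closure with count = 37.
Step 2: Each c() call increments count via nonlocal. After 4 calls: 37 + 4 = 41.
Step 3: result = 41

The answer is 41.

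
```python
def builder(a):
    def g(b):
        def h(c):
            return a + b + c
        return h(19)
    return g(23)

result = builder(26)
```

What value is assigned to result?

Step 1: a = 26, b = 23, c = 19 across three nested scopes.
Step 2: h() accesses all three via LEGB rule.
Step 3: result = 26 + 23 + 19 = 68

The answer is 68.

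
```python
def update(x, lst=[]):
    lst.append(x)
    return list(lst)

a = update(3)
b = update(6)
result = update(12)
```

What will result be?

Step 1: Default list is shared. list() creates copies for return values.
Step 2: Internal list grows: [3] -> [3, 6] -> [3, 6, 12].
Step 3: result = [3, 6, 12]

The answer is [3, 6, 12].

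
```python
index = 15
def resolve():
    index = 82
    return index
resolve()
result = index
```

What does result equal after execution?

Step 1: index = 15 globally.
Step 2: resolve() creates a LOCAL index = 82 (no global keyword!).
Step 3: The global index is unchanged. result = 15

The answer is 15.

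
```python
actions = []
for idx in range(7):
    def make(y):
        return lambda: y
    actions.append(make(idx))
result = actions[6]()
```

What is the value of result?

Step 1: make(idx) creates a new scope capturing y = idx at call time.
Step 2: actions[6] = make(6), so its lambda captures y = 6.
Step 3: result = 6 (closure factory fixes late binding)

The answer is 6.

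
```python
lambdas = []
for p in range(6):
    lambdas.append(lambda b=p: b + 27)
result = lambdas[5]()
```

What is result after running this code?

Step 1: Default argument b=p captures p's value at definition time.
Step 2: lambdas[5] was defined when p = 5, so b defaults to 5.
Step 3: result = 5 + 27 = 32 (default arg fixes the late binding issue)

The answer is 32.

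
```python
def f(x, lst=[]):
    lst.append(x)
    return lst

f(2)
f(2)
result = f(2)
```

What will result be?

Step 1: Mutable default argument gotcha! The list [] is created once.
Step 2: Each call appends to the SAME list: [2], [2, 2], [2, 2, 2].
Step 3: result = [2, 2, 2]

The answer is [2, 2, 2].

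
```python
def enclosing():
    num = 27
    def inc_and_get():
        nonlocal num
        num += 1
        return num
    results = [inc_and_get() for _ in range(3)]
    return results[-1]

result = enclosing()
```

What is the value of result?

Step 1: num = 27.
Step 2: Three calls to inc_and_get(), each adding 1.
Step 3: Last value = 27 + 1 * 3 = 30

The answer is 30.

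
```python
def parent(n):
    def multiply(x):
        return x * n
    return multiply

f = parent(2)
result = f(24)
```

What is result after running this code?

Step 1: parent(2) returns multiply closure with n = 2.
Step 2: f(24) computes 24 * 2 = 48.
Step 3: result = 48

The answer is 48.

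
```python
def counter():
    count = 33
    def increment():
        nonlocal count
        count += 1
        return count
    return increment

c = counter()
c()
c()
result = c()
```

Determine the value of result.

Step 1: counter() creates closure with count = 33.
Step 2: Each c() call increments count via nonlocal. After 3 calls: 33 + 3 = 36.
Step 3: result = 36

The answer is 36.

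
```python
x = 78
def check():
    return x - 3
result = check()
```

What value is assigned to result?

Step 1: x = 78 is defined globally.
Step 2: check() looks up x from global scope = 78, then computes 78 - 3 = 75.
Step 3: result = 75

The answer is 75.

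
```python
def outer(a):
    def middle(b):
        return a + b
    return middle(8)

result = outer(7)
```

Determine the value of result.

Step 1: outer(7) passes a = 7.
Step 2: middle(8) has b = 8, reads a = 7 from enclosing.
Step 3: result = 7 + 8 = 15

The answer is 15.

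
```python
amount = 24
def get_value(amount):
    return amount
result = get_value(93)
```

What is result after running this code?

Step 1: Global amount = 24.
Step 2: get_value(93) takes parameter amount = 93, which shadows the global.
Step 3: result = 93

The answer is 93.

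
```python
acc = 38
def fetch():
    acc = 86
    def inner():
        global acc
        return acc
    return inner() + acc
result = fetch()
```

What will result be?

Step 1: Global acc = 38. fetch() shadows with local acc = 86.
Step 2: inner() uses global keyword, so inner() returns global acc = 38.
Step 3: fetch() returns 38 + 86 = 124

The answer is 124.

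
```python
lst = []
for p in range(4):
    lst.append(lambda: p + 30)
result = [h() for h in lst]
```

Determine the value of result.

Step 1: All lambdas capture p by reference. After the loop, p = 3.
Step 2: Each call returns 3 + 30 = 33.
Step 3: result = [33, 33, 33, 33]

The answer is [33, 33, 33, 33].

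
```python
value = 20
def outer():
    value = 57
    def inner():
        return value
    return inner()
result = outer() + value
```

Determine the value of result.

Step 1: Global value = 20. outer() shadows with value = 57.
Step 2: inner() returns enclosing value = 57. outer() = 57.
Step 3: result = 57 + global value (20) = 77

The answer is 77.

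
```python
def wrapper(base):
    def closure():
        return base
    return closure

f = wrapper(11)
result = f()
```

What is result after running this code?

Step 1: wrapper(11) creates closure capturing base = 11.
Step 2: f() returns the captured base = 11.
Step 3: result = 11

The answer is 11.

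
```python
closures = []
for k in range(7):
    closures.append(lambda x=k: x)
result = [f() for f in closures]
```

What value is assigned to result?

Step 1: Default arg x=k captures k at each iteration.
Step 2: Each lambda has its own default: 0, 1, ..., 6.
Step 3: result = [0, 1, 2, 3, 4, 5, 6]

The answer is [0, 1, 2, 3, 4, 5, 6].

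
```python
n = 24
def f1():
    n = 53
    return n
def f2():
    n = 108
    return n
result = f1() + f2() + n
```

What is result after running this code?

Step 1: Each function shadows global n with its own local.
Step 2: f1() returns 53, f2() returns 108.
Step 3: Global n = 24 is unchanged. result = 53 + 108 + 24 = 185

The answer is 185.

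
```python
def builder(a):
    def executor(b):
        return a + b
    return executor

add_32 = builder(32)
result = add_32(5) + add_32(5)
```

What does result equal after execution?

Step 1: add_32 captures a = 32.
Step 2: add_32(5) = 32 + 5 = 37, called twice.
Step 3: result = 37 + 37 = 74

The answer is 74.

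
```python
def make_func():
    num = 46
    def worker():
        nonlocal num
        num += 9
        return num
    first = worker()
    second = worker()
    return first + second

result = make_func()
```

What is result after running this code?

Step 1: num starts at 46.
Step 2: First call: num = 46 + 9 = 55, returns 55.
Step 3: Second call: num = 55 + 9 = 64, returns 64.
Step 4: result = 55 + 64 = 119

The answer is 119.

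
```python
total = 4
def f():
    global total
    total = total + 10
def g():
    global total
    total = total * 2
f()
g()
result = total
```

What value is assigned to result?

Step 1: total = 4.
Step 2: f() adds 10: total = 4 + 10 = 14.
Step 3: g() doubles: total = 14 * 2 = 28.
Step 4: result = 28

The answer is 28.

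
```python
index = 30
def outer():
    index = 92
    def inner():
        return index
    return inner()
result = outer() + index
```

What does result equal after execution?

Step 1: Global index = 30. outer() shadows with index = 92.
Step 2: inner() returns enclosing index = 92. outer() = 92.
Step 3: result = 92 + global index (30) = 122

The answer is 122.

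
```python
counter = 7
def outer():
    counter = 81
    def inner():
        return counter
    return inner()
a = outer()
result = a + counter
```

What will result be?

Step 1: outer() has local counter = 81. inner() reads from enclosing.
Step 2: outer() returns 81. Global counter = 7 unchanged.
Step 3: result = 81 + 7 = 88

The answer is 88.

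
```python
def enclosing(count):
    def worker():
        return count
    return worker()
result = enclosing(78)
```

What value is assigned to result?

Step 1: enclosing(78) binds parameter count = 78.
Step 2: worker() looks up count in enclosing scope and finds the parameter count = 78.
Step 3: result = 78

The answer is 78.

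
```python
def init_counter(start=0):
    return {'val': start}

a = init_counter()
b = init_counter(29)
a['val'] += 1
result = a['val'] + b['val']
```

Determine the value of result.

Step 1: init_counter() returns a new dict each call (immutable default 0).
Step 2: a = {'val': 0}, b = {'val': 29}.
Step 3: a['val'] += 1 = 1. result = 1 + 29 = 30

The answer is 30.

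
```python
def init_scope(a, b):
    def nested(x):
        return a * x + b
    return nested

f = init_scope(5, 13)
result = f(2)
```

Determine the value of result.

Step 1: init_scope(5, 13) captures a = 5, b = 13.
Step 2: f(2) computes 5 * 2 + 13 = 23.
Step 3: result = 23

The answer is 23.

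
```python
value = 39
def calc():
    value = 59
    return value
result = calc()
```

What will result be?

Step 1: Global value = 39.
Step 2: calc() creates local value = 59, shadowing the global.
Step 3: Returns local value = 59. result = 59

The answer is 59.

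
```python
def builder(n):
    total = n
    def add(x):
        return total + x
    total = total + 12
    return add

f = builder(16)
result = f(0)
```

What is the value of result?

Step 1: builder(16) sets total = 16, then total = 16 + 12 = 28.
Step 2: Closures capture by reference, so add sees total = 28.
Step 3: f(0) returns 28 + 0 = 28

The answer is 28.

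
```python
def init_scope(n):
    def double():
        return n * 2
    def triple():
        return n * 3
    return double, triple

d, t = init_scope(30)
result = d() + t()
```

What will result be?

Step 1: Both closures capture the same n = 30.
Step 2: d() = 30 * 2 = 60, t() = 30 * 3 = 90.
Step 3: result = 60 + 90 = 150

The answer is 150.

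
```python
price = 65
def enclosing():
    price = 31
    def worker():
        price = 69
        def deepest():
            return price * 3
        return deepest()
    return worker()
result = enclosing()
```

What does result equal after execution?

Step 1: deepest() looks up price through LEGB: not local, finds price = 69 in enclosing worker().
Step 2: Returns 69 * 3 = 207.
Step 3: result = 207

The answer is 207.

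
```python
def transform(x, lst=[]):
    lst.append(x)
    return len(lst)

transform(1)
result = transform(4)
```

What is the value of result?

Step 1: Mutable default list persists between calls.
Step 2: First call: lst = [1], len = 1. Second call: lst = [1, 4], len = 2.
Step 3: result = 2

The answer is 2.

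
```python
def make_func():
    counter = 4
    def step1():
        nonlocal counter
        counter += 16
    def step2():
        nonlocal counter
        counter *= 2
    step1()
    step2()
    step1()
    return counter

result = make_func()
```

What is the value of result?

Step 1: counter = 4.
Step 2: step1(): counter = 4 + 16 = 20.
Step 3: step2(): counter = 20 * 2 = 40.
Step 4: step1(): counter = 40 + 16 = 56. result = 56

The answer is 56.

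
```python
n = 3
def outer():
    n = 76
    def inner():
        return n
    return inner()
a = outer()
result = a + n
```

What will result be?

Step 1: outer() has local n = 76. inner() reads from enclosing.
Step 2: outer() returns 76. Global n = 3 unchanged.
Step 3: result = 76 + 3 = 79

The answer is 79.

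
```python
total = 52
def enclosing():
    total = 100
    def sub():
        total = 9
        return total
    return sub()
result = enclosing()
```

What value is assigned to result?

Step 1: Three scopes define total: global (52), enclosing (100), sub (9).
Step 2: sub() has its own local total = 9, which shadows both enclosing and global.
Step 3: result = 9 (local wins in LEGB)

The answer is 9.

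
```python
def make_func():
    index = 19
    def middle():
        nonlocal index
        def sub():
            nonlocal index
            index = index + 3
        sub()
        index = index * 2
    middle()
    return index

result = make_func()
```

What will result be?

Step 1: index = 19.
Step 2: sub() adds 3: index = 19 + 3 = 22.
Step 3: middle() doubles: index = 22 * 2 = 44.
Step 4: result = 44

The answer is 44.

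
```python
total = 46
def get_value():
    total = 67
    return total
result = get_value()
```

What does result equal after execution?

Step 1: Global total = 46.
Step 2: get_value() creates local total = 67, shadowing the global.
Step 3: Returns local total = 67. result = 67

The answer is 67.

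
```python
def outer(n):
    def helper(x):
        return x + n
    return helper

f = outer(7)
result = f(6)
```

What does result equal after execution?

Step 1: outer(7) creates a closure that captures n = 7.
Step 2: f(6) calls the closure with x = 6, returning 6 + 7 = 13.
Step 3: result = 13

The answer is 13.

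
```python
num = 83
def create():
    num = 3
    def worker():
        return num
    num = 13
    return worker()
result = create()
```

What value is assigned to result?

Step 1: create() sets num = 3, then later num = 13.
Step 2: worker() is called after num is reassigned to 13. Closures capture variables by reference, not by value.
Step 3: result = 13

The answer is 13.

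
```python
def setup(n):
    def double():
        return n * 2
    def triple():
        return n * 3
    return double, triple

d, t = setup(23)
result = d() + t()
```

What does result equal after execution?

Step 1: Both closures capture the same n = 23.
Step 2: d() = 23 * 2 = 46, t() = 23 * 3 = 69.
Step 3: result = 46 + 69 = 115

The answer is 115.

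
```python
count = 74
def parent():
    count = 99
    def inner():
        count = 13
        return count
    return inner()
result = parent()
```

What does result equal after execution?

Step 1: Three scopes define count: global (74), parent (99), inner (13).
Step 2: inner() has its own local count = 13, which shadows both enclosing and global.
Step 3: result = 13 (local wins in LEGB)

The answer is 13.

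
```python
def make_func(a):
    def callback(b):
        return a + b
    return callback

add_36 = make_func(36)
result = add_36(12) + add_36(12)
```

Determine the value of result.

Step 1: add_36 captures a = 36.
Step 2: add_36(12) = 36 + 12 = 48, called twice.
Step 3: result = 48 + 48 = 96

The answer is 96.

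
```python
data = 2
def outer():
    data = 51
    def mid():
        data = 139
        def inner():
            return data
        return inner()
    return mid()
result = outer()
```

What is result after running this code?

Step 1: Three levels of shadowing: global 2, outer 51, mid 139.
Step 2: inner() finds data = 139 in enclosing mid() scope.
Step 3: result = 139

The answer is 139.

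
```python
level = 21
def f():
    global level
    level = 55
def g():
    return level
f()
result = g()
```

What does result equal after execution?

Step 1: level = 21.
Step 2: f() sets global level = 55.
Step 3: g() reads global level = 55. result = 55

The answer is 55.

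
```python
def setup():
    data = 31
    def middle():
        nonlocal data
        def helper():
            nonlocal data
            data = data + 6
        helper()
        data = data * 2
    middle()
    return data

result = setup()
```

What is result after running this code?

Step 1: data = 31.
Step 2: helper() adds 6: data = 31 + 6 = 37.
Step 3: middle() doubles: data = 37 * 2 = 74.
Step 4: result = 74

The answer is 74.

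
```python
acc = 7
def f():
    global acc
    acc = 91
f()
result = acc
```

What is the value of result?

Step 1: acc = 7 globally.
Step 2: f() declares global acc and sets it to 91.
Step 3: After f(), global acc = 91. result = 91

The answer is 91.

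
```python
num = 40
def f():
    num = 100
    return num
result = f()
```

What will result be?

Step 1: Global num = 40.
Step 2: f() creates local num = 100, shadowing the global.
Step 3: Returns local num = 100. result = 100

The answer is 100.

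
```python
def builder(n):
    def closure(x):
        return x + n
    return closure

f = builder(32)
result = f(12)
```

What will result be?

Step 1: builder(32) creates a closure that captures n = 32.
Step 2: f(12) calls the closure with x = 12, returning 12 + 32 = 44.
Step 3: result = 44

The answer is 44.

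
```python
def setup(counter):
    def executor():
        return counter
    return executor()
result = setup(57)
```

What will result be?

Step 1: setup(57) binds parameter counter = 57.
Step 2: executor() looks up counter in enclosing scope and finds the parameter counter = 57.
Step 3: result = 57

The answer is 57.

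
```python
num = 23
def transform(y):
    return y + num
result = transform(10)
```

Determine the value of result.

Step 1: num = 23 is defined globally.
Step 2: transform(10) uses parameter y = 10 and looks up num from global scope = 23.
Step 3: result = 10 + 23 = 33

The answer is 33.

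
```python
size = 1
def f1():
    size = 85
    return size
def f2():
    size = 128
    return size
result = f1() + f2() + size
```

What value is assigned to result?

Step 1: Each function shadows global size with its own local.
Step 2: f1() returns 85, f2() returns 128.
Step 3: Global size = 1 is unchanged. result = 85 + 128 + 1 = 214

The answer is 214.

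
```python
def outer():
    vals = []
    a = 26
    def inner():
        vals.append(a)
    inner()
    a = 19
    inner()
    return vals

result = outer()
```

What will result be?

Step 1: a = 26. inner() appends current a to vals.
Step 2: First inner(): appends 26. Then a = 19.
Step 3: Second inner(): appends 19 (closure sees updated a). result = [26, 19]

The answer is [26, 19].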